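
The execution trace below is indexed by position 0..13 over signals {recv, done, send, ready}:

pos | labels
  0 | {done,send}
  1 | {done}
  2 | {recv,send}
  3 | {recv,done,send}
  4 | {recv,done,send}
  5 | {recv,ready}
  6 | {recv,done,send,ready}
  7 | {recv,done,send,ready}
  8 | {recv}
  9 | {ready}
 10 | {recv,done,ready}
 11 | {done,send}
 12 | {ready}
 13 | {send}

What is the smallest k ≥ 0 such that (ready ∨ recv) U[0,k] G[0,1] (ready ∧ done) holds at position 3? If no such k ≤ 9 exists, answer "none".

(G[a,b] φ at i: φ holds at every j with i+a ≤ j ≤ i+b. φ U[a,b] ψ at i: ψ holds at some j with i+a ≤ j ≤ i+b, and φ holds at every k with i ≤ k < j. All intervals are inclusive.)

3

Need earliest j ≥ 3 with G[0,1] (ready ∧ done), and (ready ∨ recv) at every k in [3,j-1].
  j=3: rhs fails.
  j=4: rhs fails.
  j=5: rhs fails.
  j=6: rhs holds; lhs holds on [3,5]. k = 3.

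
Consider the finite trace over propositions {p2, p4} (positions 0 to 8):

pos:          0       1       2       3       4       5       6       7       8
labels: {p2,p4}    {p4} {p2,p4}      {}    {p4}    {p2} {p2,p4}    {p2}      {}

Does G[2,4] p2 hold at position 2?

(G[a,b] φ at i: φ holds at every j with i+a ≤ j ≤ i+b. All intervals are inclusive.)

Check p2 at every j in [4,6]:
  j=4: false
  j=5: true
  j=6: true
Fails at j=4 → formula fails.

No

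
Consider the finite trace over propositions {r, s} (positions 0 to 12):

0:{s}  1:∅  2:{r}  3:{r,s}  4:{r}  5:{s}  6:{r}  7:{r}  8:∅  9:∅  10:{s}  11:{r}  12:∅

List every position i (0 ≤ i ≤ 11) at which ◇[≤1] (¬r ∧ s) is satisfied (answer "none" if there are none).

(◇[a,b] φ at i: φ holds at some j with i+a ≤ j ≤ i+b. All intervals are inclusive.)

Evaluate at each i in [0,11]:
  i=0: ✓ (witness j=0)
  i=1: ✗ (none in [1,2])
  i=2: ✗ (none in [2,3])
  i=3: ✗ (none in [3,4])
  i=4: ✓ (witness j=5)
  i=5: ✓ (witness j=5)
  i=6: ✗ (none in [6,7])
  i=7: ✗ (none in [7,8])
  i=8: ✗ (none in [8,9])
  i=9: ✓ (witness j=10)
  i=10: ✓ (witness j=10)
  i=11: ✗ (none in [11,12])

0, 4, 5, 9, 10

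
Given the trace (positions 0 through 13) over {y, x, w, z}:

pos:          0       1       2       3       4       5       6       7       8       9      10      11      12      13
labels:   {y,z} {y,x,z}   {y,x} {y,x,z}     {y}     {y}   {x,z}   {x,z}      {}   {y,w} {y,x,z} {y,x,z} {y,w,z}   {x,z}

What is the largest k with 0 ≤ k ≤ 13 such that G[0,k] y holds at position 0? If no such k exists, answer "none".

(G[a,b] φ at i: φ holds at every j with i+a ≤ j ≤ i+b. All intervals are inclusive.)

y must hold from j=0 onward; find where it first fails.
  j=0: holds
  j=1: holds
  j=2: holds
  j=3: holds
  j=4: holds
  j=5: holds
  j=6: fails
Holds on [0,5], so largest k = 5.

5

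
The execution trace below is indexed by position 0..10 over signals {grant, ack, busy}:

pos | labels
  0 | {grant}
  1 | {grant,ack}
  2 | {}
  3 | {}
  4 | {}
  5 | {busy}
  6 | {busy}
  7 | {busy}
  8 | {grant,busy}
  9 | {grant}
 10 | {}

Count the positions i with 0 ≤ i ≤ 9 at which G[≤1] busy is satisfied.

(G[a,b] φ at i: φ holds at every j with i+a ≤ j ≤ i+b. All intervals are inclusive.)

Evaluate at each i in [0,9]:
  i=0: ✗ (fails at j=0)
  i=1: ✗ (fails at j=1)
  i=2: ✗ (fails at j=2)
  i=3: ✗ (fails at j=3)
  i=4: ✗ (fails at j=4)
  i=5: ✓ (all of [5,6])
  i=6: ✓ (all of [6,7])
  i=7: ✓ (all of [7,8])
  i=8: ✗ (fails at j=9)
  i=9: ✗ (fails at j=9)
Positions where it holds: {5, 6, 7} → 3.

3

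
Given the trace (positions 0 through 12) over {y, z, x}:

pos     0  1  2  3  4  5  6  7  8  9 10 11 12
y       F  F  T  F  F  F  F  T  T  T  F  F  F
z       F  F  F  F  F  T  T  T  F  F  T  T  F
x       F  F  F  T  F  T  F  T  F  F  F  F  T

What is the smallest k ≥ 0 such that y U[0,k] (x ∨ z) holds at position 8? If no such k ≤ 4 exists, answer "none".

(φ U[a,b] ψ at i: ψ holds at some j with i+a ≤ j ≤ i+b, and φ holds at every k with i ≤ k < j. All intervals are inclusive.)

Need earliest j ≥ 8 with (x ∨ z), and y at every k in [8,j-1].
  j=8: rhs fails.
  j=9: rhs fails.
  j=10: rhs holds; lhs holds on [8,9]. k = 2.

2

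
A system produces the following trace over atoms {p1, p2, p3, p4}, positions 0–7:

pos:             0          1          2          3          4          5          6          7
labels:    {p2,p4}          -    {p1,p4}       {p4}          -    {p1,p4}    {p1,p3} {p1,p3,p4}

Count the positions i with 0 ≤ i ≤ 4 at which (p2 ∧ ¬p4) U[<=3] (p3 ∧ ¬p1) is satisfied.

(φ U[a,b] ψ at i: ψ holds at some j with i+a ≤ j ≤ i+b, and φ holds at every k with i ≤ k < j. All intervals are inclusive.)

Evaluate at each i in [0,4]:
  i=0: ✗ (no rhs in [0,3])
  i=1: ✗ (no rhs in [1,4])
  i=2: ✗ (no rhs in [2,5])
  i=3: ✗ (no rhs in [3,6])
  i=4: ✗ (no rhs in [4,7])
Positions where it holds: {} → 0.

0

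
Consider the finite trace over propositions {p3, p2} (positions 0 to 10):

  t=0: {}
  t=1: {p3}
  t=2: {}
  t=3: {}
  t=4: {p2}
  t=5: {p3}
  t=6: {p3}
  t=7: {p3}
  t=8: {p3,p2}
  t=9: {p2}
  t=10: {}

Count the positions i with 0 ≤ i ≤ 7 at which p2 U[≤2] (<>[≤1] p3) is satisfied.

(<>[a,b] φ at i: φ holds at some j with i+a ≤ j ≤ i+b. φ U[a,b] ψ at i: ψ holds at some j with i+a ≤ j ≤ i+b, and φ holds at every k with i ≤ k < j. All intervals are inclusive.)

Evaluate at each i in [0,7]:
  i=0: ✓ (rhs at j=0)
  i=1: ✓ (rhs at j=1)
  i=2: ✗ (lhs fails at k=2 before rhs at j=4)
  i=3: ✗ (lhs fails at k=3 before rhs at j=4)
  i=4: ✓ (rhs at j=4)
  i=5: ✓ (rhs at j=5)
  i=6: ✓ (rhs at j=6)
  i=7: ✓ (rhs at j=7)
Positions where it holds: {0, 1, 4, 5, 6, 7} → 6.

6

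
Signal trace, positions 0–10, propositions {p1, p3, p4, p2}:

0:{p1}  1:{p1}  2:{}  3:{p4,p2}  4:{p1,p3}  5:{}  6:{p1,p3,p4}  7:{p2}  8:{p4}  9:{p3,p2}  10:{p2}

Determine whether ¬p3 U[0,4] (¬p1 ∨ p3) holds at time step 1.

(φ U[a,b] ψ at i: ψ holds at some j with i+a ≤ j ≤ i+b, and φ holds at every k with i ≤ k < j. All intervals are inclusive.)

Holds

Need some j in [1,5] with (¬p1 ∨ p3), and ¬p3 at every k in [1,j-1].
  j=1: (¬p1 ∨ p3) false.
  j=2: (¬p1 ∨ p3) holds; ¬p3 holds at every k in [1,1] → satisfied.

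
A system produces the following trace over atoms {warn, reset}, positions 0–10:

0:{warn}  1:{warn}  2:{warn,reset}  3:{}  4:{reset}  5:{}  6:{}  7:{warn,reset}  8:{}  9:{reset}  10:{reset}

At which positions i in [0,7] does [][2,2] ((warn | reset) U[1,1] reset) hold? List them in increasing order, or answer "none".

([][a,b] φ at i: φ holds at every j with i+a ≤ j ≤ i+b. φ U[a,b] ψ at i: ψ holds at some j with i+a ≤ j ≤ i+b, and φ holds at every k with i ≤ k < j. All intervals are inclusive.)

7

Evaluate at each i in [0,7]:
  i=0: ✗ (fails at j=2)
  i=1: ✗ (fails at j=3)
  i=2: ✗ (fails at j=4)
  i=3: ✗ (fails at j=5)
  i=4: ✗ (fails at j=6)
  i=5: ✗ (fails at j=7)
  i=6: ✗ (fails at j=8)
  i=7: ✓ (all of [9,9])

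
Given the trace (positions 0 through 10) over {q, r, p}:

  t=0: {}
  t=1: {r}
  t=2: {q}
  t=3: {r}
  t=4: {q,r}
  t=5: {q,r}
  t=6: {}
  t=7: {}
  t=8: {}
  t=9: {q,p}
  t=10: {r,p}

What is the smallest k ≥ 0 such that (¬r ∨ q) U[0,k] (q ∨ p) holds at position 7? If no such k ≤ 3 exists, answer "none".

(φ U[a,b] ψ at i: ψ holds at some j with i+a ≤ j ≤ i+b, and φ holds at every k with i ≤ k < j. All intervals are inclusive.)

2

Need earliest j ≥ 7 with (q ∨ p), and (¬r ∨ q) at every k in [7,j-1].
  j=7: rhs fails.
  j=8: rhs fails.
  j=9: rhs holds; lhs holds on [7,8]. k = 2.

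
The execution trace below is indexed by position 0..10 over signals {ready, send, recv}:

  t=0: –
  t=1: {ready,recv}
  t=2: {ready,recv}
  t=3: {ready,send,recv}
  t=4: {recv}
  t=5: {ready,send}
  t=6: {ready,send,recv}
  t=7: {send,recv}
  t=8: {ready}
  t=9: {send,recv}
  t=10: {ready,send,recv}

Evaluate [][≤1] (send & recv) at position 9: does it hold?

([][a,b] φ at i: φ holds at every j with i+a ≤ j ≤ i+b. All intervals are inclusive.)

True

Check (send & recv) at every j in [9,10]:
  j=9: true
  j=10: true
All positions satisfy it → formula holds.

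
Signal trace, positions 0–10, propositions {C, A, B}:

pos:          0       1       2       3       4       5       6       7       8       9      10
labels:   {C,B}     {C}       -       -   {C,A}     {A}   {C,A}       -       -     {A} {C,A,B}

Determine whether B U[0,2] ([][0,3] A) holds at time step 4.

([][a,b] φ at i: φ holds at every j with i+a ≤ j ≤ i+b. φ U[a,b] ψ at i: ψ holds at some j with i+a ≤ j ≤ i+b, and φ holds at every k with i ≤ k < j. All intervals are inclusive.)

False

Need some j in [4,6] with [][0,3] A, and B at every k in [4,j-1].
  j=4: [][0,3] A — fails at 7.
  j=5: [][0,3] A — fails at 7.
  j=6: [][0,3] A — fails at 7.
No j in the window works → until fails.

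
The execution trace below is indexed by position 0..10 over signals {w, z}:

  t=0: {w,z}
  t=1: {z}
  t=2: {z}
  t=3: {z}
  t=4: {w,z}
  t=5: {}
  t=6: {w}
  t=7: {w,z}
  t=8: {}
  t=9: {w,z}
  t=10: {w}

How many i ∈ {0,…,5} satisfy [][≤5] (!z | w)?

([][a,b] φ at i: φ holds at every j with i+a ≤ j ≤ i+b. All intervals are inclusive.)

Evaluate at each i in [0,5]:
  i=0: ✗ (fails at j=1)
  i=1: ✗ (fails at j=1)
  i=2: ✗ (fails at j=2)
  i=3: ✗ (fails at j=3)
  i=4: ✓ (all of [4,9])
  i=5: ✓ (all of [5,10])
Positions where it holds: {4, 5} → 2.

2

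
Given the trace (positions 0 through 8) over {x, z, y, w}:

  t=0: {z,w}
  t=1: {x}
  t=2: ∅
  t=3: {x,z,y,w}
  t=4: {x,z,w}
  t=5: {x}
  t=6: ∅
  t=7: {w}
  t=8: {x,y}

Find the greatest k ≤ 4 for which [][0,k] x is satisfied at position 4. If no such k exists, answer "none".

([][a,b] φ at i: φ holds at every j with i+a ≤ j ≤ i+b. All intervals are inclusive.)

x must hold from j=4 onward; find where it first fails.
  j=4: holds
  j=5: holds
  j=6: fails
Holds on [4,5], so largest k = 1.

1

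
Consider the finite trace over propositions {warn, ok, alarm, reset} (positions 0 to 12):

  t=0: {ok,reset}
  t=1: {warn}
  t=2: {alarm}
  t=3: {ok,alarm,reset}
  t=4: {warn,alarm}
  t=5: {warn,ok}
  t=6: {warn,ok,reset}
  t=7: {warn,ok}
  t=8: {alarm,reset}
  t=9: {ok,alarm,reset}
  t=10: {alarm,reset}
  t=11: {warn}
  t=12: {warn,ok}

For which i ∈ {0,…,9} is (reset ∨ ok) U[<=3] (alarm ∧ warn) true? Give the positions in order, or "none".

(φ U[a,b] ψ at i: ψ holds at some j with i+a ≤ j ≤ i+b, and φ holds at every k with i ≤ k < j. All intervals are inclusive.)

Evaluate at each i in [0,9]:
  i=0: ✗ (no rhs in [0,3])
  i=1: ✗ (lhs fails at k=1 before rhs at j=4)
  i=2: ✗ (lhs fails at k=2 before rhs at j=4)
  i=3: ✓ (rhs at j=4; lhs holds on [3,3])
  i=4: ✓ (rhs at j=4)
  i=5: ✗ (no rhs in [5,8])
  i=6: ✗ (no rhs in [6,9])
  i=7: ✗ (no rhs in [7,10])
  i=8: ✗ (no rhs in [8,11])
  i=9: ✗ (no rhs in [9,12])

3, 4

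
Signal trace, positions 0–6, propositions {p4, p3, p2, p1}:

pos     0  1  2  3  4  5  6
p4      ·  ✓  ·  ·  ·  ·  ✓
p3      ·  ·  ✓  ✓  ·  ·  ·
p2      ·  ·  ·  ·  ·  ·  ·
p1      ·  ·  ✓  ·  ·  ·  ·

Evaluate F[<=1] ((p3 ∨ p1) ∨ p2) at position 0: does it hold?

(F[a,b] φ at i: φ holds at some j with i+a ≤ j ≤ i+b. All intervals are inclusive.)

Check ((p3 ∨ p1) ∨ p2) at each j in [0,1]:
  j=0: false
  j=1: false
No position in the window satisfies it → formula fails.

False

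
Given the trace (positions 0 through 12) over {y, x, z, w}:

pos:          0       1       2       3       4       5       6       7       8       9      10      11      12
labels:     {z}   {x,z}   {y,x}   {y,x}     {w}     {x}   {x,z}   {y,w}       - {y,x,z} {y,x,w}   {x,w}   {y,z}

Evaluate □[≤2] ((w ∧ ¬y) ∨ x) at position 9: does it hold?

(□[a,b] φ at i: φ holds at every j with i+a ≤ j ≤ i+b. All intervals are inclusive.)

True

Check ((w ∧ ¬y) ∨ x) at every j in [9,11]:
  j=9: true
  j=10: true
  j=11: true
All positions satisfy it → formula holds.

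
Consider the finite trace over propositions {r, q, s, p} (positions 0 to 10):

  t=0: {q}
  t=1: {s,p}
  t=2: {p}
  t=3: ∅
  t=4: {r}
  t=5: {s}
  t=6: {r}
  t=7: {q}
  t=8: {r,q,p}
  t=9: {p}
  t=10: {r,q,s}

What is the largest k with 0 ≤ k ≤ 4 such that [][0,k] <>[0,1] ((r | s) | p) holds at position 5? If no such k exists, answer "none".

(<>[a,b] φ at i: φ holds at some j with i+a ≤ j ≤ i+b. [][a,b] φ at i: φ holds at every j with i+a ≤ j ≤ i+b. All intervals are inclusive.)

<>[0,1] ((r | s) | p) must hold from j=5 onward; find where it first fails.
  j=5: holds
  j=6: holds
  j=7: holds
  j=8: holds
  j=9: holds
Holds through j=9; largest k = 4.

4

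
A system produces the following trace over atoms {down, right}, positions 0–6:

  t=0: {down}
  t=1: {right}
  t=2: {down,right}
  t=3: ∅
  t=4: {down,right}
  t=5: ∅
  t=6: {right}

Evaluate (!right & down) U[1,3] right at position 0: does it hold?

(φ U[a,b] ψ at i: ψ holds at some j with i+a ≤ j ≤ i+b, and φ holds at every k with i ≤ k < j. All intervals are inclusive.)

True

Need some j in [1,3] with right, and (!right & down) at every k in [0,j-1].
  j=1: right holds; (!right & down) holds at every k in [0,0] → satisfied.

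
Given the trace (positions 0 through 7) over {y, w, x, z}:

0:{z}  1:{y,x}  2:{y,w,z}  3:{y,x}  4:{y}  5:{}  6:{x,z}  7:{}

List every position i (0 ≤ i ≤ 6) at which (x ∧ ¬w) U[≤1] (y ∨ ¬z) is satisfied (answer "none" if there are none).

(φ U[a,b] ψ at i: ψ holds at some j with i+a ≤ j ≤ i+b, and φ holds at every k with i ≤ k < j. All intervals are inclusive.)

1, 2, 3, 4, 5, 6

Evaluate at each i in [0,6]:
  i=0: ✗ (lhs fails at k=0 before rhs at j=1)
  i=1: ✓ (rhs at j=1)
  i=2: ✓ (rhs at j=2)
  i=3: ✓ (rhs at j=3)
  i=4: ✓ (rhs at j=4)
  i=5: ✓ (rhs at j=5)
  i=6: ✓ (rhs at j=7; lhs holds on [6,6])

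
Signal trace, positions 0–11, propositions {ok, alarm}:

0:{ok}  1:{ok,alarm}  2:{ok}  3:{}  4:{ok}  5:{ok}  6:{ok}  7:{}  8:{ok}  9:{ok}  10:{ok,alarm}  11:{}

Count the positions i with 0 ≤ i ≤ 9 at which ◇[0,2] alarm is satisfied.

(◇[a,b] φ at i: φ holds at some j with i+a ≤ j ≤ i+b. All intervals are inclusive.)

4

Evaluate at each i in [0,9]:
  i=0: ✓ (witness j=1)
  i=1: ✓ (witness j=1)
  i=2: ✗ (none in [2,4])
  i=3: ✗ (none in [3,5])
  i=4: ✗ (none in [4,6])
  i=5: ✗ (none in [5,7])
  i=6: ✗ (none in [6,8])
  i=7: ✗ (none in [7,9])
  i=8: ✓ (witness j=10)
  i=9: ✓ (witness j=10)
Positions where it holds: {0, 1, 8, 9} → 4.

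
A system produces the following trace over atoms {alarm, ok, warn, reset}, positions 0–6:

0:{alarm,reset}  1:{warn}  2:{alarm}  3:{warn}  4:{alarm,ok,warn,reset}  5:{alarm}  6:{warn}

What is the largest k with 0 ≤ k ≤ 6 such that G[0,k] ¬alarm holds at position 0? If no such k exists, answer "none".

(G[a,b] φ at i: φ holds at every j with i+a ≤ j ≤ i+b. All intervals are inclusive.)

¬alarm must hold from j=0 onward; find where it first fails.
  j=0: fails → no k works.

none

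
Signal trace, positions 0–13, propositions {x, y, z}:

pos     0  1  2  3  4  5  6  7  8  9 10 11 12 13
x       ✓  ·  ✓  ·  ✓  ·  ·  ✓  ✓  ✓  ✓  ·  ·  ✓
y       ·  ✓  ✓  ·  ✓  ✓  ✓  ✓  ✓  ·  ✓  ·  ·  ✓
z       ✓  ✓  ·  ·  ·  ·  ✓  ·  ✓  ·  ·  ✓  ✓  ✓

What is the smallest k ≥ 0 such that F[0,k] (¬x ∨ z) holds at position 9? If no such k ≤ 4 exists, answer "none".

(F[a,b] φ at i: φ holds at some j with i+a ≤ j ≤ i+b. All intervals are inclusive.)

Scan j = 9,10,… for (¬x ∨ z):
  j=9: fails
  j=10: fails
  j=11: holds
First hit at j=11, so smallest k = 11-9 = 2.

2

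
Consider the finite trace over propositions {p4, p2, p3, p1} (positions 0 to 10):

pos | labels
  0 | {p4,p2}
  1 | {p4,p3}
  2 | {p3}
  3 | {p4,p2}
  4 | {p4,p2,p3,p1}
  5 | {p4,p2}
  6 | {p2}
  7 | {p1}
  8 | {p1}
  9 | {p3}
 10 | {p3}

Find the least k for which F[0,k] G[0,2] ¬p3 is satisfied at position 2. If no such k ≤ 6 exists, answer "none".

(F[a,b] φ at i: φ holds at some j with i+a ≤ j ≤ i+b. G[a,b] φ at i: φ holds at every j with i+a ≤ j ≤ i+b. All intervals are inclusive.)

Scan j = 2,3,… for G[0,2] ¬p3:
  j=2: fails
  j=3: fails
  j=4: fails
  j=5: holds
First hit at j=5, so smallest k = 5-2 = 3.

3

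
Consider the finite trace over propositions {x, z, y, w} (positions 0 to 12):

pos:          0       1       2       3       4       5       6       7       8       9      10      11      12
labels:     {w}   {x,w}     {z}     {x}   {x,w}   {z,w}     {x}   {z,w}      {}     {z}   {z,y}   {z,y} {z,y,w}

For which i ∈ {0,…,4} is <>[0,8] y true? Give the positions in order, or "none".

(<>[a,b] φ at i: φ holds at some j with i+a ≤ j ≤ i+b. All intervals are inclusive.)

Evaluate at each i in [0,4]:
  i=0: ✗ (none in [0,8])
  i=1: ✗ (none in [1,9])
  i=2: ✓ (witness j=10)
  i=3: ✓ (witness j=10)
  i=4: ✓ (witness j=10)

2, 3, 4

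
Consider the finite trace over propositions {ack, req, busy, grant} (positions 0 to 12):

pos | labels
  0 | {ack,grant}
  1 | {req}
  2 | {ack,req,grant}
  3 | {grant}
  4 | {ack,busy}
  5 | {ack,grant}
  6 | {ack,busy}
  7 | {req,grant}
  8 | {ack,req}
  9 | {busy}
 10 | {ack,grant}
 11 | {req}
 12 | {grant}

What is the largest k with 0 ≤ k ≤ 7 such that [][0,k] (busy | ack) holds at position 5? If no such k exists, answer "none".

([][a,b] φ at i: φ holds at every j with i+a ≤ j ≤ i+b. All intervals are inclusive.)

(busy | ack) must hold from j=5 onward; find where it first fails.
  j=5: holds
  j=6: holds
  j=7: fails
Holds on [5,6], so largest k = 1.

1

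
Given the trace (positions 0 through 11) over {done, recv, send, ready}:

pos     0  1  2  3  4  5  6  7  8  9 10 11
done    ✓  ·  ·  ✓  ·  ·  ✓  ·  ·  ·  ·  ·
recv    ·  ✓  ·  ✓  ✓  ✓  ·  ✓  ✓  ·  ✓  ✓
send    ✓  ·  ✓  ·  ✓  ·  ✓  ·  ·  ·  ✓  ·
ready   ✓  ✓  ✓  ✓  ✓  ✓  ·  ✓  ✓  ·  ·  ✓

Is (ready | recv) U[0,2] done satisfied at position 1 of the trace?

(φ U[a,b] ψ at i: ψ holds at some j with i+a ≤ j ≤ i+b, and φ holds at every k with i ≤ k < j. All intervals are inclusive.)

True

Need some j in [1,3] with done, and (ready | recv) at every k in [1,j-1].
  j=1: done false.
  j=2: done false.
  j=3: done holds; (ready | recv) holds at every k in [1,2] → satisfied.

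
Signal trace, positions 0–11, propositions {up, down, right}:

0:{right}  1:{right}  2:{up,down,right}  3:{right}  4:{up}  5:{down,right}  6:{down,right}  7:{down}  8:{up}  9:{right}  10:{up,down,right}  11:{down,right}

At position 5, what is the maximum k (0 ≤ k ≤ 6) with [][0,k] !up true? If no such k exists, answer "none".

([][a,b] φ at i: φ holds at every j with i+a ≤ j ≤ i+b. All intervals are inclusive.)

!up must hold from j=5 onward; find where it first fails.
  j=5: holds
  j=6: holds
  j=7: holds
  j=8: fails
Holds on [5,7], so largest k = 2.

2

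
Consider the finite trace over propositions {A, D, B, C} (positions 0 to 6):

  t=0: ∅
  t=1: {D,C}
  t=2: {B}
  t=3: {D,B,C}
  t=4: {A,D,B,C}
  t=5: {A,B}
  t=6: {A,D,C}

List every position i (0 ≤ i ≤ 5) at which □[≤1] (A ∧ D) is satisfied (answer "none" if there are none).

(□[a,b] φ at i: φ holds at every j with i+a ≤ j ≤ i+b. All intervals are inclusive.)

none

Evaluate at each i in [0,5]:
  i=0: ✗ (fails at j=0)
  i=1: ✗ (fails at j=1)
  i=2: ✗ (fails at j=2)
  i=3: ✗ (fails at j=3)
  i=4: ✗ (fails at j=5)
  i=5: ✗ (fails at j=5)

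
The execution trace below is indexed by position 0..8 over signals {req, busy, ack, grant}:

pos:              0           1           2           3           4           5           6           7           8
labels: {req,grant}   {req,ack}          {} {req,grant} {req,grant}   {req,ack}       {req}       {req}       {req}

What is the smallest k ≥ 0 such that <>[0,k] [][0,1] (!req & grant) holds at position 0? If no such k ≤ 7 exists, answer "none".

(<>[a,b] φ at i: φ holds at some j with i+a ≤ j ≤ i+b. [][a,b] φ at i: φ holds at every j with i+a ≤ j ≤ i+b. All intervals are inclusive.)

Scan j = 0,1,… for [][0,1] (!req & grant):
  j=0: fails
  j=1: fails
  j=2: fails
  j=3: fails
  j=4: fails
  j=5: fails
  j=6: fails
  j=7: fails
No j in [0,7] satisfies it → none.

none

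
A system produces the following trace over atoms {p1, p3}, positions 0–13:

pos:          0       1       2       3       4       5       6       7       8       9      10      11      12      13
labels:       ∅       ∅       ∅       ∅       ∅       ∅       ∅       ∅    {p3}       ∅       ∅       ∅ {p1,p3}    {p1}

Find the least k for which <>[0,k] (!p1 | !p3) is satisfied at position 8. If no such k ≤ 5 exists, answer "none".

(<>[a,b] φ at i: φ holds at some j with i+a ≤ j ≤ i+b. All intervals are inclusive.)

Scan j = 8,9,… for (!p1 | !p3):
  j=8: holds
First hit at j=8, so smallest k = 8-8 = 0.

0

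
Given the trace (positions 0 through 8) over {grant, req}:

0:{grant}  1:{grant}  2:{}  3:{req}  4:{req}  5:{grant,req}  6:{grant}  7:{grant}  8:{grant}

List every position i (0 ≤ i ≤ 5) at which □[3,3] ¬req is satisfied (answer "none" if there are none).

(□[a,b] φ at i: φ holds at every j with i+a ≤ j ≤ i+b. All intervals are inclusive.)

3, 4, 5

Evaluate at each i in [0,5]:
  i=0: ✗ (fails at j=3)
  i=1: ✗ (fails at j=4)
  i=2: ✗ (fails at j=5)
  i=3: ✓ (all of [6,6])
  i=4: ✓ (all of [7,7])
  i=5: ✓ (all of [8,8])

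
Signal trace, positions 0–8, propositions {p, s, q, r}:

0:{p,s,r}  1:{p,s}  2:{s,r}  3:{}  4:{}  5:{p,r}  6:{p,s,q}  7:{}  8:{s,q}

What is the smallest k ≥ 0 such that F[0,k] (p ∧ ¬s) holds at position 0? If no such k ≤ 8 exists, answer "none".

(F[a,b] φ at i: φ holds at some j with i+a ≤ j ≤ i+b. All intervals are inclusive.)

5

Scan j = 0,1,… for (p ∧ ¬s):
  j=0: fails
  j=1: fails
  j=2: fails
  j=3: fails
  j=4: fails
  j=5: holds
First hit at j=5, so smallest k = 5-0 = 5.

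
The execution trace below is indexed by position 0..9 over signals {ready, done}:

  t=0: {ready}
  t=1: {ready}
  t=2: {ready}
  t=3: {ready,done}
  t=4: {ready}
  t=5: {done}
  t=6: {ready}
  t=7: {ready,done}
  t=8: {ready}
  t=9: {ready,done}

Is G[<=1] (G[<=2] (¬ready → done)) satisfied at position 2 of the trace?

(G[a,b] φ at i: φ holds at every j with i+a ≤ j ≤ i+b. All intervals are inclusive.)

True

Check G[<=2] (¬ready → done) at every j in [2,3]:
  j=2: holds on [2,4]
  j=3: holds on [3,5]
All positions satisfy it → formula holds.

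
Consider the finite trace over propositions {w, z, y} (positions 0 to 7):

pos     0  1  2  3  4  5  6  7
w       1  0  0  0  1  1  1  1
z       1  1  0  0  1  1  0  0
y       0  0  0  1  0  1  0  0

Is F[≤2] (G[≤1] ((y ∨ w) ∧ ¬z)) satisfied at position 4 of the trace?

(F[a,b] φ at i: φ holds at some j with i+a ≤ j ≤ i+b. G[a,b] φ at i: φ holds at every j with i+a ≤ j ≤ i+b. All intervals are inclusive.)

Holds

Check G[≤1] ((y ∨ w) ∧ ¬z) at each j in [4,6]:
  j=4: fails at 4
  j=5: fails at 5
  j=6: holds on [6,7]
Found at j=6 → formula holds.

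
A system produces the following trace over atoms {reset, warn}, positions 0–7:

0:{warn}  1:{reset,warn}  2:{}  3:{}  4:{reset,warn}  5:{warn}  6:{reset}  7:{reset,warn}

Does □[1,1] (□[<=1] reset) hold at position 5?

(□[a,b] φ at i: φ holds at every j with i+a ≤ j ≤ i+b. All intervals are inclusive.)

True

Check □[<=1] reset at every j in [6,6]:
  j=6: holds on [6,7]
All positions satisfy it → formula holds.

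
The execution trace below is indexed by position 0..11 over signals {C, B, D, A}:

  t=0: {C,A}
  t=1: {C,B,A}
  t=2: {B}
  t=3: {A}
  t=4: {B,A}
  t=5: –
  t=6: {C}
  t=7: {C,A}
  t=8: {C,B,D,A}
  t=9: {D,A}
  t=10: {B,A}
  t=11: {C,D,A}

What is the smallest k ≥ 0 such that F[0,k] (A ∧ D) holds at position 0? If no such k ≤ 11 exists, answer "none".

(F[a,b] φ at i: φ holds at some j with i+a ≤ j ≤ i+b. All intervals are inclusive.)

Scan j = 0,1,… for (A ∧ D):
  j=0: fails
  j=1: fails
  j=2: fails
  j=3: fails
  j=4: fails
  j=5: fails
  j=6: fails
  j=7: fails
  j=8: holds
First hit at j=8, so smallest k = 8-0 = 8.

8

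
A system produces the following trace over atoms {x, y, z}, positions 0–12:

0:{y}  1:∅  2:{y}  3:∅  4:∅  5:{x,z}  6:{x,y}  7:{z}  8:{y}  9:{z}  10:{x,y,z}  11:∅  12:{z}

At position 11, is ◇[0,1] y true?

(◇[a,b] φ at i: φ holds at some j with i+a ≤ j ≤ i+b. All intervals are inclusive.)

Check y at each j in [11,12]:
  j=11: false
  j=12: false
No position in the window satisfies it → formula fails.

No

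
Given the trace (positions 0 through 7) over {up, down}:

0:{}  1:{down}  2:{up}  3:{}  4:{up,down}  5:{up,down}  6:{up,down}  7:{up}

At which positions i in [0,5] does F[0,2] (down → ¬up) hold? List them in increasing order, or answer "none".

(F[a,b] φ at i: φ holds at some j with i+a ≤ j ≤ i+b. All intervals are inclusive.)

0, 1, 2, 3, 5

Evaluate at each i in [0,5]:
  i=0: ✓ (witness j=0)
  i=1: ✓ (witness j=1)
  i=2: ✓ (witness j=2)
  i=3: ✓ (witness j=3)
  i=4: ✗ (none in [4,6])
  i=5: ✓ (witness j=7)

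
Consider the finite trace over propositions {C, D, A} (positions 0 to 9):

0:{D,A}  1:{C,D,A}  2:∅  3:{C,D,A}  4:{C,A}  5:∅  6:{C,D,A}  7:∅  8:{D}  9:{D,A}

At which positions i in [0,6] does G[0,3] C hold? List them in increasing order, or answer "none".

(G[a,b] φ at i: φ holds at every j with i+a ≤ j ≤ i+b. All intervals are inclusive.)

Evaluate at each i in [0,6]:
  i=0: ✗ (fails at j=0)
  i=1: ✗ (fails at j=2)
  i=2: ✗ (fails at j=2)
  i=3: ✗ (fails at j=5)
  i=4: ✗ (fails at j=5)
  i=5: ✗ (fails at j=5)
  i=6: ✗ (fails at j=7)

none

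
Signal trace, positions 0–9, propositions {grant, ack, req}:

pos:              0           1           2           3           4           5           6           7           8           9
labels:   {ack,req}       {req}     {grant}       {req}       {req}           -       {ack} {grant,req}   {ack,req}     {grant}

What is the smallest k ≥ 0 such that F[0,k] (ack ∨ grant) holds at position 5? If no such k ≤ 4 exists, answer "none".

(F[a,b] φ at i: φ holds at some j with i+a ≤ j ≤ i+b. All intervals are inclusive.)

1

Scan j = 5,6,… for (ack ∨ grant):
  j=5: fails
  j=6: holds
First hit at j=6, so smallest k = 6-5 = 1.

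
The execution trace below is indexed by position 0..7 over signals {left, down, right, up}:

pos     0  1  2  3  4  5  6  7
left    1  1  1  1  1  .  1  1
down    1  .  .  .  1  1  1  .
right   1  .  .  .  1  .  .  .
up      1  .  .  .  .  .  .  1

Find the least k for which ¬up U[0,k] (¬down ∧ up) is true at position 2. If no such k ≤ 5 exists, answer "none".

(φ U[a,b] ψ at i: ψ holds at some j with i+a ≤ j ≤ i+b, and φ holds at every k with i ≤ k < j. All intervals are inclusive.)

Need earliest j ≥ 2 with (¬down ∧ up), and ¬up at every k in [2,j-1].
  j=2: rhs fails.
  j=3: rhs fails.
  j=4: rhs fails.
  j=5: rhs fails.
  j=6: rhs fails.
  j=7: rhs holds; lhs holds on [2,6]. k = 5.

5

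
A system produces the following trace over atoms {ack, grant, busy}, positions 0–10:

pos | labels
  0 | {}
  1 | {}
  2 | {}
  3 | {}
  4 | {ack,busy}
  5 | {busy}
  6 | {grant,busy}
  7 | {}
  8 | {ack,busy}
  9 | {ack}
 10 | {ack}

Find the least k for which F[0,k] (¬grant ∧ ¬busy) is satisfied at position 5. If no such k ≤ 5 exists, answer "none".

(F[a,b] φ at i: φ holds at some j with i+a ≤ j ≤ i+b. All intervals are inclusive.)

2

Scan j = 5,6,… for (¬grant ∧ ¬busy):
  j=5: fails
  j=6: fails
  j=7: holds
First hit at j=7, so smallest k = 7-5 = 2.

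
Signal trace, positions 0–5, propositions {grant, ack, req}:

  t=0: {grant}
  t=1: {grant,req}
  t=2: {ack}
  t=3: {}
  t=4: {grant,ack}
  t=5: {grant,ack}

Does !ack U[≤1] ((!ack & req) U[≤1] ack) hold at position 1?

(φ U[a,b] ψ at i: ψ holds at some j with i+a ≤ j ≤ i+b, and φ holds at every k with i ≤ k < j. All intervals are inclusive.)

Need some j in [1,2] with ((!ack & req) U[≤1] ack), and !ack at every k in [1,j-1].
  j=1: ((!ack & req) U[≤1] ack) holds; no prefix to check → satisfied.

Holds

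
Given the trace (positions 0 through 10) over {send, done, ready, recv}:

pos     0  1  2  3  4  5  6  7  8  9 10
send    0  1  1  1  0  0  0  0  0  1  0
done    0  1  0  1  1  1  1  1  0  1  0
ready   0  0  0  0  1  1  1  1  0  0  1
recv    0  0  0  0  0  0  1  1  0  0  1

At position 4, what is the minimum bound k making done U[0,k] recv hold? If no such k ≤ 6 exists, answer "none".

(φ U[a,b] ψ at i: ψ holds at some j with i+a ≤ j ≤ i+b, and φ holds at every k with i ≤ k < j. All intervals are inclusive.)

Need earliest j ≥ 4 with recv, and done at every k in [4,j-1].
  j=4: rhs fails.
  j=5: rhs fails.
  j=6: rhs holds; lhs holds on [4,5]. k = 2.

2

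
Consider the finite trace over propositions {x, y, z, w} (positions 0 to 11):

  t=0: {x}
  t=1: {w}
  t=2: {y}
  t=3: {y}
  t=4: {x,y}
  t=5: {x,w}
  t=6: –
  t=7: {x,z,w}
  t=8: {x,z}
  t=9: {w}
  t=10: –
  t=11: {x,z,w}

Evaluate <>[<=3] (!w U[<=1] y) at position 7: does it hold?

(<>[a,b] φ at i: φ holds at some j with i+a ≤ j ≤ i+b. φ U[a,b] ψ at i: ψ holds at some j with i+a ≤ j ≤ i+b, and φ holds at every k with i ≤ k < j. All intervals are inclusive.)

False

Check (!w U[<=1] y) at each j in [7,10]:
  j=7: fails
  j=8: fails
  j=9: fails
  j=10: fails
No position in the window satisfies it → formula fails.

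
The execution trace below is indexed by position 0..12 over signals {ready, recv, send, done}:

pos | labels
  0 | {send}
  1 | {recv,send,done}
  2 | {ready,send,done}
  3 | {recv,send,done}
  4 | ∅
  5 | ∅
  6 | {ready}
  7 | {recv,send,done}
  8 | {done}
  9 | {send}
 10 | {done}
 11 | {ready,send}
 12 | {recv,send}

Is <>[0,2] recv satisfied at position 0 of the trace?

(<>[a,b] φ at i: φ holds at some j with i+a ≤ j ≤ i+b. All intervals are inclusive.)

True

Check recv at each j in [0,2]:
  j=0: false
  j=1: true
  j=2: false
Found at j=1 → formula holds.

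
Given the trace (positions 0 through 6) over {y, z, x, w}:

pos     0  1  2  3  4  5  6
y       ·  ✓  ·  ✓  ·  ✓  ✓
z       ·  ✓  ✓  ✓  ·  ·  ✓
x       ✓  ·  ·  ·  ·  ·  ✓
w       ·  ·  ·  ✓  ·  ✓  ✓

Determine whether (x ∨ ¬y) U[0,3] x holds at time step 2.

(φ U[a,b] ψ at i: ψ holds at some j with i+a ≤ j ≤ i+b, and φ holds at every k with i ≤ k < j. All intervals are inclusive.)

Need some j in [2,5] with x, and (x ∨ ¬y) at every k in [2,j-1].
  j=2: x false.
  j=3: x false.
  j=4: x false.
  j=5: x false.
No j in the window works → until fails.

No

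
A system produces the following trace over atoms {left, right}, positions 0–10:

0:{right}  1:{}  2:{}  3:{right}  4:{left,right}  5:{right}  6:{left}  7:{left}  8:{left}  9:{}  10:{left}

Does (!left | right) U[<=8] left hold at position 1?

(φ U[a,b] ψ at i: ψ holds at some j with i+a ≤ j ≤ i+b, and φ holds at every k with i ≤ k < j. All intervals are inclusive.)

Need some j in [1,9] with left, and (!left | right) at every k in [1,j-1].
  j=1: left false.
  j=2: left false.
  j=3: left false.
  j=4: left holds; (!left | right) holds at every k in [1,3] → satisfied.

Yes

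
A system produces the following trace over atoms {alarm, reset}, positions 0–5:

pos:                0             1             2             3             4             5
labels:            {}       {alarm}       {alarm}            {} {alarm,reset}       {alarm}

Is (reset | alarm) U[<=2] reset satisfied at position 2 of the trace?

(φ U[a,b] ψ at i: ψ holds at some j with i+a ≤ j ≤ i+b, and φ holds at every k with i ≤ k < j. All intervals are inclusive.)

Need some j in [2,4] with reset, and (reset | alarm) at every k in [2,j-1].
  j=2: reset false.
  j=3: reset false.
  j=4: reset holds, but (reset | alarm) fails at k=3 → not this j.
No j in the window works → until fails.

No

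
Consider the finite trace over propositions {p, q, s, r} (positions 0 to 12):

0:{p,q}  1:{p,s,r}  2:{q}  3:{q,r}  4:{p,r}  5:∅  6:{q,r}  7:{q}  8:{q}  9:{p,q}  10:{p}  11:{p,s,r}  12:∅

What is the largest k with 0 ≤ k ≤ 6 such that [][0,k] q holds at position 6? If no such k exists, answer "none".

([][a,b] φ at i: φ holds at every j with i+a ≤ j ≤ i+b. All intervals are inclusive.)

q must hold from j=6 onward; find where it first fails.
  j=6: holds
  j=7: holds
  j=8: holds
  j=9: holds
  j=10: fails
Holds on [6,9], so largest k = 3.

3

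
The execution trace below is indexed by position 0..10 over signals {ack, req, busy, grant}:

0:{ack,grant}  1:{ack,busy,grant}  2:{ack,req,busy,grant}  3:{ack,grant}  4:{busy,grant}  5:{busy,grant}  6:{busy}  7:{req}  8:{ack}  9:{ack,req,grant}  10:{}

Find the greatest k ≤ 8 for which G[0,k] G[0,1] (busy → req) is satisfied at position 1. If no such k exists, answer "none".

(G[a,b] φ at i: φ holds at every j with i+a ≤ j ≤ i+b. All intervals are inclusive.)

G[0,1] (busy → req) must hold from j=1 onward; find where it first fails.
  j=1: fails → no k works.

none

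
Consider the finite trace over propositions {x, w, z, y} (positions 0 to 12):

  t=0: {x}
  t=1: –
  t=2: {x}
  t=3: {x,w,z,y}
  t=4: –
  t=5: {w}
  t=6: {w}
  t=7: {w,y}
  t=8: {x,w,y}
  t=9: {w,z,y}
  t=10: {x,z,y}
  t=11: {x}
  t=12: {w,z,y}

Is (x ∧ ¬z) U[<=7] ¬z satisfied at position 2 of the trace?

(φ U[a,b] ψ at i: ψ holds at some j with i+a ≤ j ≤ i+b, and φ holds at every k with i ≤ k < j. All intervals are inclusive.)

Need some j in [2,9] with ¬z, and (x ∧ ¬z) at every k in [2,j-1].
  j=2: ¬z holds; no prefix to check → satisfied.

Yes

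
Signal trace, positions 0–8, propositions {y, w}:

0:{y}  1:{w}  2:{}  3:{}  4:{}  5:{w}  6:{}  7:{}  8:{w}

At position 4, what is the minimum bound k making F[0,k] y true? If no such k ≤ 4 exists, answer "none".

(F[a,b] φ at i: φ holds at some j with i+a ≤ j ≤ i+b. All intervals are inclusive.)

Scan j = 4,5,… for y:
  j=4: fails
  j=5: fails
  j=6: fails
  j=7: fails
  j=8: fails
No j in [4,8] satisfies it → none.

none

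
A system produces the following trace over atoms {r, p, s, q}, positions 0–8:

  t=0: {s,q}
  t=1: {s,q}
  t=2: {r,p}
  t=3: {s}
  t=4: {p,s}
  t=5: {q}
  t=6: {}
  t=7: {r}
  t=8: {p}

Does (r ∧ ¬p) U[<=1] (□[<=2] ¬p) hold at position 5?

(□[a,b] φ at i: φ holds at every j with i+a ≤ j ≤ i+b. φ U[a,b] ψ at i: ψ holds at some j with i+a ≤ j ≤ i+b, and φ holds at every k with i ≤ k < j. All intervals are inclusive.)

Holds

Need some j in [5,6] with □[<=2] ¬p, and (r ∧ ¬p) at every k in [5,j-1].
  j=5: □[<=2] ¬p holds; no prefix to check → satisfied.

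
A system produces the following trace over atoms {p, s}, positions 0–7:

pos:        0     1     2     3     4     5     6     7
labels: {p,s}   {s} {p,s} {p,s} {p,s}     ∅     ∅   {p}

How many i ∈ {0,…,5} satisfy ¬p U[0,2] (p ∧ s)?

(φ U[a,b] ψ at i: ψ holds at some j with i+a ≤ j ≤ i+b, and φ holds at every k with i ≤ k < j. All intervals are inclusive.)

Evaluate at each i in [0,5]:
  i=0: ✓ (rhs at j=0)
  i=1: ✓ (rhs at j=2; lhs holds on [1,1])
  i=2: ✓ (rhs at j=2)
  i=3: ✓ (rhs at j=3)
  i=4: ✓ (rhs at j=4)
  i=5: ✗ (no rhs in [5,7])
Positions where it holds: {0, 1, 2, 3, 4} → 5.

5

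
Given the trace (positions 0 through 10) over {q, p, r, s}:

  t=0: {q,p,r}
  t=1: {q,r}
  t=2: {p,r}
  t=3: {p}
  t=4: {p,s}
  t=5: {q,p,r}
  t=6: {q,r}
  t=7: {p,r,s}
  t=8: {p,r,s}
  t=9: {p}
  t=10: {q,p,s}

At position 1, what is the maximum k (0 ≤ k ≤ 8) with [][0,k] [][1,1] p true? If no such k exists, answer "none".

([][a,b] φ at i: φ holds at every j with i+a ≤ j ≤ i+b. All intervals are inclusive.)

3

[][1,1] p must hold from j=1 onward; find where it first fails.
  j=1: holds
  j=2: holds
  j=3: holds
  j=4: holds
  j=5: fails
Holds on [1,4], so largest k = 3.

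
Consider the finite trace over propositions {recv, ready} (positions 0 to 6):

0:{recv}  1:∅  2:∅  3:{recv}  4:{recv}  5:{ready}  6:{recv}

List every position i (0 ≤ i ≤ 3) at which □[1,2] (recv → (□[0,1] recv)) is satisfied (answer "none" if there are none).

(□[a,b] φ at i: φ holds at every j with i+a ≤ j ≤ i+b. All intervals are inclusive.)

Evaluate at each i in [0,3]:
  i=0: ✓ (all of [1,2])
  i=1: ✓ (all of [2,3])
  i=2: ✗ (fails at j=4)
  i=3: ✗ (fails at j=4)

0, 1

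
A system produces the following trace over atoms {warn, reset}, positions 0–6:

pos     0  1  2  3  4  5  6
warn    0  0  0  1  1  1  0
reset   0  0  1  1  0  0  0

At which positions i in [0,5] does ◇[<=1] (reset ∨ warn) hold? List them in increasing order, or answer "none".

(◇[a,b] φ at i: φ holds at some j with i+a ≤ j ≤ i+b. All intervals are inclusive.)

Evaluate at each i in [0,5]:
  i=0: ✗ (none in [0,1])
  i=1: ✓ (witness j=2)
  i=2: ✓ (witness j=2)
  i=3: ✓ (witness j=3)
  i=4: ✓ (witness j=4)
  i=5: ✓ (witness j=5)

1, 2, 3, 4, 5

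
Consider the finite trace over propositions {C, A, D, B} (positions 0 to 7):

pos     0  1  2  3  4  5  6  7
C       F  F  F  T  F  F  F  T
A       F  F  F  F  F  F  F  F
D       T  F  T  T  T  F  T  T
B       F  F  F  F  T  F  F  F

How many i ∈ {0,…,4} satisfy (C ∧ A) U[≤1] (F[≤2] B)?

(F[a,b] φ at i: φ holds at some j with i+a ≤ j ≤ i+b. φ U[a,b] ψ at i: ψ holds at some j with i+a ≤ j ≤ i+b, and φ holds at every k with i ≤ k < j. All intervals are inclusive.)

Evaluate at each i in [0,4]:
  i=0: ✗ (no rhs in [0,1])
  i=1: ✗ (lhs fails at k=1 before rhs at j=2)
  i=2: ✓ (rhs at j=2)
  i=3: ✓ (rhs at j=3)
  i=4: ✓ (rhs at j=4)
Positions where it holds: {2, 3, 4} → 3.

3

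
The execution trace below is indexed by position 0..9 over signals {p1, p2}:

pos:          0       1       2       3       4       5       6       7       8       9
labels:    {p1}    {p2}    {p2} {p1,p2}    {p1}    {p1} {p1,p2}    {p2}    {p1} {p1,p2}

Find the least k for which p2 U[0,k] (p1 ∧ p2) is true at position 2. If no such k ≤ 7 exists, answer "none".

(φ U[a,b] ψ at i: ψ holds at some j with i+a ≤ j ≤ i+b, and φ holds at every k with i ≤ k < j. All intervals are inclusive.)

Need earliest j ≥ 2 with (p1 ∧ p2), and p2 at every k in [2,j-1].
  j=2: rhs fails.
  j=3: rhs holds; lhs holds on [2,2]. k = 1.

1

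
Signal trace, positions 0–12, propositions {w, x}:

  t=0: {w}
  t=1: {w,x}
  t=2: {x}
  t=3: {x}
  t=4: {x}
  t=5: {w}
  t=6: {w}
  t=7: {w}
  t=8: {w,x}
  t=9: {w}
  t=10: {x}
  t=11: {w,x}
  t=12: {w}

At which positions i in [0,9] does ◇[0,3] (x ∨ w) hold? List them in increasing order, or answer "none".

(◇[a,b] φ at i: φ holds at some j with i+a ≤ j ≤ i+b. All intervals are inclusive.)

0, 1, 2, 3, 4, 5, 6, 7, 8, 9

Evaluate at each i in [0,9]:
  i=0: ✓ (witness j=0)
  i=1: ✓ (witness j=1)
  i=2: ✓ (witness j=2)
  i=3: ✓ (witness j=3)
  i=4: ✓ (witness j=4)
  i=5: ✓ (witness j=5)
  i=6: ✓ (witness j=6)
  i=7: ✓ (witness j=7)
  i=8: ✓ (witness j=8)
  i=9: ✓ (witness j=9)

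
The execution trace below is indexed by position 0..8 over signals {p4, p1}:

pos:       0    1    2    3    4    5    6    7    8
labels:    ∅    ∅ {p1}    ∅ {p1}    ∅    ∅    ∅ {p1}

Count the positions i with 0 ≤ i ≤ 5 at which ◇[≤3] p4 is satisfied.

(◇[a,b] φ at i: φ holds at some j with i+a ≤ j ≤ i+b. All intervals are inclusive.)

Evaluate at each i in [0,5]:
  i=0: ✗ (none in [0,3])
  i=1: ✗ (none in [1,4])
  i=2: ✗ (none in [2,5])
  i=3: ✗ (none in [3,6])
  i=4: ✗ (none in [4,7])
  i=5: ✗ (none in [5,8])
Positions where it holds: {} → 0.

0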